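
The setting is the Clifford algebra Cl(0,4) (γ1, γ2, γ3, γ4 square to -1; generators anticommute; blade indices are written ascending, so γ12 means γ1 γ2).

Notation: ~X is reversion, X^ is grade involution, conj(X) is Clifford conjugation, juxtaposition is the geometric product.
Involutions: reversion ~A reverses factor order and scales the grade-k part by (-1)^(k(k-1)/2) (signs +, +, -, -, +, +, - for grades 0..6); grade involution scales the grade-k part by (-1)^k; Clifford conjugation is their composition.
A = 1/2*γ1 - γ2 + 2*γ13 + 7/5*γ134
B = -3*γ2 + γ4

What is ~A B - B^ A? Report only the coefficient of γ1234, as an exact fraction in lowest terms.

first term: -3 - 3/2*γ12 + 7/5*γ13 + 1/2*γ14 - γ24 - 6*γ123 - 2*γ134 + 21/5*γ1234
second term: 3 - 3/2*γ12 + 7/5*γ13 + 1/2*γ14 - γ24 - 6*γ123 - 2*γ134 - 21/5*γ1234
Answer: 42/5


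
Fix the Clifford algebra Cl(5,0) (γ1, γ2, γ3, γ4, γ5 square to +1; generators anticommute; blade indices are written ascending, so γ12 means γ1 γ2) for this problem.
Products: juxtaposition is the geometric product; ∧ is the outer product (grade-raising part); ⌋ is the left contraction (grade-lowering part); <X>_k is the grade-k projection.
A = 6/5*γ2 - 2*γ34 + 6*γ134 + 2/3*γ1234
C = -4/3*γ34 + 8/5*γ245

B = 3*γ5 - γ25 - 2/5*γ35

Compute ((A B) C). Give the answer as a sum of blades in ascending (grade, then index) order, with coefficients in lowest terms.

step 1: -6/5*γ5 + 18/5*γ25 - 4/5*γ45 + 12/5*γ145 - 12/25*γ235 - 6*γ345 + 4/15*γ1245 + 52/3*γ1345 + 2*γ2345 - 4*γ12345
step 2: -32/75*γ1 + 32/25*γ2 + 16/5*γ3 + 144/25*γ4 - 8*γ5 - 96/25*γ12 - 32/5*γ13 + 208/9*γ15 - 48/5*γ23 - 48/25*γ24 + 8/3*γ25 + 96/125*γ34 - 16/15*γ35 + 416/15*γ123 - 16/3*γ125 + 16/5*γ135 + 16/25*γ245 + 8/5*γ345 + 16/45*γ1235 - 24/5*γ2345
Answer: -32/75*γ1 + 32/25*γ2 + 16/5*γ3 + 144/25*γ4 - 8*γ5 - 96/25*γ12 - 32/5*γ13 + 208/9*γ15 - 48/5*γ23 - 48/25*γ24 + 8/3*γ25 + 96/125*γ34 - 16/15*γ35 + 416/15*γ123 - 16/3*γ125 + 16/5*γ135 + 16/25*γ245 + 8/5*γ345 + 16/45*γ1235 - 24/5*γ2345


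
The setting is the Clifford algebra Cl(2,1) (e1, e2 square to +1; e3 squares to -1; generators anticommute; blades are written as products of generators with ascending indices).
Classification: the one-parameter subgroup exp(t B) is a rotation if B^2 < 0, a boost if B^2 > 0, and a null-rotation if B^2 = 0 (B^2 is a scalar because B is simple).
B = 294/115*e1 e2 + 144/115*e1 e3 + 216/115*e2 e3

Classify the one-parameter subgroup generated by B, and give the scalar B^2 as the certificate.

B^2 term by term: the squares give (294/115)^2*(e1 e2)^2 + (144/115)^2*(e1 e3)^2 + (216/115)^2*(e2 e3)^2 = 86436/13225*(-1) + 20736/13225*(+1) + 46656/13225*(+1) = -36/25 (each basis 2-blade squares to minus the product of its generators' squares); cross terms between blades sharing an index anticommute and cancel. So B^2 = -36/25.
Answer: rotation, certificate B^2 = -36/25. Key observation: B^2 = -36/25 is a conjugation invariant, so its sign decides the class regardless of the surface form of B.


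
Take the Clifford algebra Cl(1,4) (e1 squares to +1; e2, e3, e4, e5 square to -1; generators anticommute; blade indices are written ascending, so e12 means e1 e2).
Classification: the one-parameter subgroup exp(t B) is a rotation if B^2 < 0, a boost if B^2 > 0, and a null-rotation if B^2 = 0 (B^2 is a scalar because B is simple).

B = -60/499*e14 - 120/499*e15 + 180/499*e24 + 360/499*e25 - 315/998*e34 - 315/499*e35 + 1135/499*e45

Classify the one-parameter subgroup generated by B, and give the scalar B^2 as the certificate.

B^2 term by term: the squares give (-60/499)^2*(e14)^2 + (-120/499)^2*(e15)^2 + (180/499)^2*(e24)^2 + (360/499)^2*(e25)^2 + (-315/998)^2*(e34)^2 + (-315/499)^2*(e35)^2 + (1135/499)^2*(e45)^2 = 3600/249001*(+1) + 14400/249001*(+1) + 32400/249001*(-1) + 129600/249001*(-1) + 99225/996004*(-1) + 99225/249001*(-1) + 1288225/249001*(-1) = -25/4 (each basis 2-blade squares to minus the product of its generators' squares); cross terms between blades sharing an index anticommute and cancel; the commuting (index-disjoint) pairs give grade-4 terms 2*c*c'*(blade product), which cancel blade by blade — e1245: 43200/249001 - 43200/249001 = 0; e1345: -37800/249001 + 37800/249001 = 0; e2345: 113400/249001 - 113400/249001 = 0 — confirming B is simple. So B^2 = -25/4.
Answer: rotation, certificate B^2 = -25/4. Why this suffices: the scalar -25/4 survives any versor conjugation, so its sign alone determines the class however B is presented.


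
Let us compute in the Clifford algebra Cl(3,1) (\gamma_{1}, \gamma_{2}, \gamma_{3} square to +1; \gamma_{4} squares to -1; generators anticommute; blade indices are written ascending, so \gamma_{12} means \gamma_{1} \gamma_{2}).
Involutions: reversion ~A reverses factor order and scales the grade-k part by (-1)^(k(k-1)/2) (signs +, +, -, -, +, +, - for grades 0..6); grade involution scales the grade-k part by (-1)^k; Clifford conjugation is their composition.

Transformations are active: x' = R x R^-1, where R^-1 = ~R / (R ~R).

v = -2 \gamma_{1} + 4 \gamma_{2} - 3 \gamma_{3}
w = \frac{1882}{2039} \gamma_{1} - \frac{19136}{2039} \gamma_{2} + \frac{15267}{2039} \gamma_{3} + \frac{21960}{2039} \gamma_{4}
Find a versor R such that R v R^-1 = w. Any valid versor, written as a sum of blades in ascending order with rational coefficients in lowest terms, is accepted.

The midline construction: v and w both square to 29, so reflecting in their sum -\frac{2196}{2039} \gamma_{1} - \frac{10980}{2039} \gamma_{2} + \frac{9150}{2039} \gamma_{3} + \frac{21960}{2039} \gamma_{4} exchanges them.
Answer: -\frac{2196}{2039} \gamma_{1} - \frac{10980}{2039} \gamma_{2} + \frac{9150}{2039} \gamma_{3} + \frac{21960}{2039} \gamma_{4}


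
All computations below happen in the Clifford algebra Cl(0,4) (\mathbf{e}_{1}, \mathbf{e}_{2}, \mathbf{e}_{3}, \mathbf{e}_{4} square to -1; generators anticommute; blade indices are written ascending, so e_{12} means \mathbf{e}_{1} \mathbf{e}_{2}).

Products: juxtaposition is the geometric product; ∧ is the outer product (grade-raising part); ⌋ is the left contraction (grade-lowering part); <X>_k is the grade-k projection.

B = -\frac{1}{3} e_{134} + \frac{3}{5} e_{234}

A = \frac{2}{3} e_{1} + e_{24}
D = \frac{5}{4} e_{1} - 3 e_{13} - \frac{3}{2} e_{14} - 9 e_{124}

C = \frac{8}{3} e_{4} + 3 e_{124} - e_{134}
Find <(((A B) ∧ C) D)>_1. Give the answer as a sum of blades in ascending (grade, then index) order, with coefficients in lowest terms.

step 1: \frac{3}{5} e_{3} + \frac{2}{9} e_{34} - \frac{1}{3} e_{123} + \frac{2}{5} e_{1234}
step 2: \frac{8}{5} e_{34} + \frac{41}{45} e_{1234}
step 3: -\frac{41}{5} e_{3} + \frac{12}{5} e_{13} - \frac{24}{5} e_{14} + \frac{41}{30} e_{23} - \frac{41}{15} e_{24} + \frac{72}{5} e_{123} + 2 e_{134} + \frac{41}{36} e_{234}
step 4: -\frac{41}{5} e_{3}
Answer: -\frac{41}{5} e_{3}


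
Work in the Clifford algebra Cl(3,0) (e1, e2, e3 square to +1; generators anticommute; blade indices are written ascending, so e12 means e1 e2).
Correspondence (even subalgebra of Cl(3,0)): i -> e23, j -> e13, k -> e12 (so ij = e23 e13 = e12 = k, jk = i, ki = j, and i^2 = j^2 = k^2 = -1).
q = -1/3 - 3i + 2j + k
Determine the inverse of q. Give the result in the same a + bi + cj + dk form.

In blades: q = -1/3 + e12 + 2*e13 - 3*e23.
With qbar = -1/3 - e12 - 2*e13 + 3*e23 (scalar fixed, mapped units negated), q qbar = 127/9 (the sum of squared coefficients), so q^-1 = qbar / (127/9) = -3/127 - 9/127*e12 - 18/127*e13 + 27/127*e23; translating back:
Answer: -3/127 + 27/127*i - 18/127*j - 9/127*k


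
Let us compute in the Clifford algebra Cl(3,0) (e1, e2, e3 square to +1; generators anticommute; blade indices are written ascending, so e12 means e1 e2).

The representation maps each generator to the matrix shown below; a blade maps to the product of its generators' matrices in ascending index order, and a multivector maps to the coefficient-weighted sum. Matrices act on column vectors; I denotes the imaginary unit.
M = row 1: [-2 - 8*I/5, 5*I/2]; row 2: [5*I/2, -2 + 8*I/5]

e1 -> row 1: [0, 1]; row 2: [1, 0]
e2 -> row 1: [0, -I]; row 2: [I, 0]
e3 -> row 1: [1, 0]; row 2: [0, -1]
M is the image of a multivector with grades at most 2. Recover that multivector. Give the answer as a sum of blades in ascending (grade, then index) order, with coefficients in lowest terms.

Method: 1, rho(e1), rho(e2), rho(e3) form a trace-orthogonal basis of the 2x2 complex matrices (tr(X Y) = 2 if X = Y, else 0), so M = m0*1 + m1*rho(e1) + m2*rho(e2) + m3*rho(e3) with m0 = tr(M)/2 = -2, m1 = tr(M rho(e1))/2 = 5*I/2, m2 = tr(M rho(e2))/2 = 0, m3 = tr(M rho(e3))/2 = -8*I/5.
Multiplying table entries, the bivector images are rho(e12) = I*rho(e3), rho(e13) = -I*rho(e2), rho(e23) = I*rho(e1); with real blade coefficients the real parts of m0..m3 are the coefficients of 1, e1, e2, e3 and the imaginary parts give the bivectors (e23: Im m1, e13: -Im m2, e12: Im m3).
Answer: -2 - 8/5*e12 + 5/2*e23


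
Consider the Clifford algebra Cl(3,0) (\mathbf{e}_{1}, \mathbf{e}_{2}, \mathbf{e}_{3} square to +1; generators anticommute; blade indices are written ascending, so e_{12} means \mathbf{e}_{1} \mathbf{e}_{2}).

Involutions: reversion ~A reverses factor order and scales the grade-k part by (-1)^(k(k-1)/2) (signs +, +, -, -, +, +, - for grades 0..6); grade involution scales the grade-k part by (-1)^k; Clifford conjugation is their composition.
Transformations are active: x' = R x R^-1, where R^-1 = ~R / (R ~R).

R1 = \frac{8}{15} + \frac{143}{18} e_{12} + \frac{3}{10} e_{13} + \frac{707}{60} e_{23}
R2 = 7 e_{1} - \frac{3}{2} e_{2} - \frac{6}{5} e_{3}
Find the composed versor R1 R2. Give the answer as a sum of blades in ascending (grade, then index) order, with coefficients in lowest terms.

Distribute over the terms of R2 (each basis-blade product reordered to ascending indices, repeated generators contracted through their squares):
R1 (7 e_{1}) = \frac{56}{15} e_{1} - \frac{1001}{18} e_{2} - \frac{21}{10} e_{3} + \frac{4949}{60} e_{123}
R1 (-\frac{3}{2} e_{2}) = -\frac{143}{12} e_{1} - \frac{4}{5} e_{2} + \frac{707}{40} e_{3} + \frac{9}{20} e_{123}
R1 (-\frac{6}{5} e_{3}) = -\frac{9}{25} e_{1} - \frac{707}{50} e_{2} - \frac{16}{25} e_{3} - \frac{143}{15} e_{123}
Summing the partial products and collecting blades:
Answer: -\frac{2563}{300} e_{1} - \frac{15874}{225} e_{2} + \frac{2987}{200} e_{3} + \frac{367}{5} e_{123}


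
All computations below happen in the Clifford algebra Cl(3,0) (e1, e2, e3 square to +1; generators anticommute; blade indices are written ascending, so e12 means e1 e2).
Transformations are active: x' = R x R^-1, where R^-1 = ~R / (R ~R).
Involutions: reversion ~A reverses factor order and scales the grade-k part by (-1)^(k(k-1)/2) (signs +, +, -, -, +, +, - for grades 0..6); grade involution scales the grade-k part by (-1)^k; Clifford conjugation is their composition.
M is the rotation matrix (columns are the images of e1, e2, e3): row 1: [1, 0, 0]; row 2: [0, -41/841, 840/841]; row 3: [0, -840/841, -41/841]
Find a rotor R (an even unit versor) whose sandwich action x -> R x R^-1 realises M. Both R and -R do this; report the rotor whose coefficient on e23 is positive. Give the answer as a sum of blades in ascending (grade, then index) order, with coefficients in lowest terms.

Method: write R = a + b12*e12 + b13*e13 + b23*e23 with a^2 + b12^2 + b13^2 + b23^2 = 1 (so R^-1 = ~R). Expanding the columns R e_j ~R gives tr M = 4a^2 - 1 and, from the antisymmetric part, M21 - M12 = -4a*b12, M13 - M31 = 4a*b13, M32 - M23 = -4a*b23.
Here tr M = 759/841, so a^2 = (1 + tr M)/4 = 400/841 and a = ±20/29. Taking a = 20/29: M21 - M12 = 0, M13 - M31 = 0, M32 - M23 = -1680/841, giving b12 = 0, b13 = 0, b23 = 21/29, i.e. R = 20/29 + 21/29*e23.
Its e23 coefficient is already positive.
Answer: 20/29 + 21/29*e23. Note: both R and -R realise this M (trace 759/841); the covering map identifies them, and the e23-coefficient sign is the tie-breaker.


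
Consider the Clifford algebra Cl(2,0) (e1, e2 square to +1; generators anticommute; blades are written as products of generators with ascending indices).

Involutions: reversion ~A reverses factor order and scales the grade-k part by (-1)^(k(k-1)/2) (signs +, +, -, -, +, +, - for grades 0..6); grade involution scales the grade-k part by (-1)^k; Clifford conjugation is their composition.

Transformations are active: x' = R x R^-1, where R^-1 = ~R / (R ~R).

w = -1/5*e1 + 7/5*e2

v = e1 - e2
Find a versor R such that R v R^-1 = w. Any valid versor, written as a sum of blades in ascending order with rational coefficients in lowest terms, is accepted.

Sketch: the shared square 2 makes R = v + w = 4/5*e1 + 2/5*e2 the natural versor; its sandwich fixes that direction, negates (v - w)/2, and sends v to w.
Answer: 4/5*e1 + 2/5*e2


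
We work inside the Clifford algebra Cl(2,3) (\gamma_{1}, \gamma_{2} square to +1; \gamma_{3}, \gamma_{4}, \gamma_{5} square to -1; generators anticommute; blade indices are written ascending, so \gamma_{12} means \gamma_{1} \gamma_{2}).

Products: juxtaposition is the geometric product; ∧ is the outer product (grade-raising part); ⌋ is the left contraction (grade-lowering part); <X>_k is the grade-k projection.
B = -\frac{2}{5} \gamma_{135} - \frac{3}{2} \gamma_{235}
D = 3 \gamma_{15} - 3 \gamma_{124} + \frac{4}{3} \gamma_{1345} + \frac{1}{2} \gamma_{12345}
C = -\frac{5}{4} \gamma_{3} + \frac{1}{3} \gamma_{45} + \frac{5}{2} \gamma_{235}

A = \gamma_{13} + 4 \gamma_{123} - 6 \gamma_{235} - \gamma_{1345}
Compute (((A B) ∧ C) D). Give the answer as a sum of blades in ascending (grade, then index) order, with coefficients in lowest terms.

step 1: -9 - \frac{2}{5} \gamma_{4} - \frac{2}{5} \gamma_{5} + \frac{12}{5} \gamma_{12} - 6 \gamma_{15} + \frac{8}{5} \gamma_{25} - \frac{3}{2} \gamma_{124} - \frac{3}{2} \gamma_{125}
step 2: \frac{45}{4} \gamma_{3} - \frac{1}{2} \gamma_{34} - \frac{1}{2} \gamma_{35} - 3 \gamma_{45} - 3 \gamma_{123} - \frac{15}{2} \gamma_{135} - \frac{41}{2} \gamma_{235} - \frac{15}{8} \gamma_{1234} - \frac{15}{8} \gamma_{1235} + \frac{4}{5} \gamma_{1245} - \gamma_{2345}
step 3: \frac{1}{2} \gamma_{1} + \frac{1141}{40} \gamma_{3} - \frac{145}{16} \gamma_{4} + \frac{117}{80} \gamma_{5} - \frac{4}{3} \gamma_{12} + \frac{11}{2} \gamma_{13} + \frac{223}{12} \gamma_{14} + \frac{2}{3} \gamma_{15} - \frac{547}{120} \gamma_{23} + \frac{23}{20} \gamma_{24} - \frac{5}{2} \gamma_{25} - 9 \gamma_{34} - \frac{3}{2} \gamma_{45} - \frac{123}{2} \gamma_{123} + \frac{325}{12} \gamma_{124} + \frac{37}{4} \gamma_{125} - \frac{147}{4} \gamma_{135} + 15 \gamma_{145} - 9 \gamma_{235} + 4 \gamma_{245} + \frac{45}{8} \gamma_{345} - \frac{123}{4} \gamma_{1234} - \frac{45}{8} \gamma_{1245} + 60 \gamma_{1345} - \frac{135}{8} \gamma_{2345} - \frac{3}{2} \gamma_{12345}
Answer: \frac{1}{2} \gamma_{1} + \frac{1141}{40} \gamma_{3} - \frac{145}{16} \gamma_{4} + \frac{117}{80} \gamma_{5} - \frac{4}{3} \gamma_{12} + \frac{11}{2} \gamma_{13} + \frac{223}{12} \gamma_{14} + \frac{2}{3} \gamma_{15} - \frac{547}{120} \gamma_{23} + \frac{23}{20} \gamma_{24} - \frac{5}{2} \gamma_{25} - 9 \gamma_{34} - \frac{3}{2} \gamma_{45} - \frac{123}{2} \gamma_{123} + \frac{325}{12} \gamma_{124} + \frac{37}{4} \gamma_{125} - \frac{147}{4} \gamma_{135} + 15 \gamma_{145} - 9 \gamma_{235} + 4 \gamma_{245} + \frac{45}{8} \gamma_{345} - \frac{123}{4} \gamma_{1234} - \frac{45}{8} \gamma_{1245} + 60 \gamma_{1345} - \frac{135}{8} \gamma_{2345} - \frac{3}{2} \gamma_{12345}


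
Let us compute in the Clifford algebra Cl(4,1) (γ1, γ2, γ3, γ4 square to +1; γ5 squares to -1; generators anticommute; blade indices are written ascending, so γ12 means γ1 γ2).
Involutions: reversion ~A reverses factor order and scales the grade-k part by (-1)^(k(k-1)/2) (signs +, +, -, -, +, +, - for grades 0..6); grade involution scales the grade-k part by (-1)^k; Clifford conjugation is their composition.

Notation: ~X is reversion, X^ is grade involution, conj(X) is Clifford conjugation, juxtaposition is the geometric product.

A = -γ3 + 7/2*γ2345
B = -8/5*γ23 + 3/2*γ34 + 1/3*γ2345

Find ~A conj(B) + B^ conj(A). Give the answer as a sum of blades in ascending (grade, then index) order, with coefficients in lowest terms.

first term: -7/6 + 8/5*γ2 + 3/2*γ4 + 21/4*γ25 - 28/5*γ45 + 1/3*γ245
second term: -7/6 - 8/5*γ2 - 3/2*γ4 - 21/4*γ25 + 28/5*γ45 + 1/3*γ245
Answer: -7/3 + 2/3*γ245


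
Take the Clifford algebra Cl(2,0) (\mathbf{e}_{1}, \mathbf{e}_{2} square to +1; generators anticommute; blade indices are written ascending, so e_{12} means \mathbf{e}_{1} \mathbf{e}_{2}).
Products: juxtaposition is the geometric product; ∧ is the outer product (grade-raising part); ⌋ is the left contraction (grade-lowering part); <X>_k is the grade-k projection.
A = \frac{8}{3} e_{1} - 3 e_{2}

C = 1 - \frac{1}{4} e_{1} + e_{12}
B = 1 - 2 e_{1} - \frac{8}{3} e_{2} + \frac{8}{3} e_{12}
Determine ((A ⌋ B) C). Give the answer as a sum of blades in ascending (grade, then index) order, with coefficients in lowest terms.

step 1: \frac{8}{3} + 8 e_{1} + \frac{64}{9} e_{2}
step 2: \frac{2}{3} + \frac{2}{9} e_{1} + \frac{136}{9} e_{2} + \frac{40}{9} e_{12}
Answer: \frac{2}{3} + \frac{2}{9} e_{1} + \frac{136}{9} e_{2} + \frac{40}{9} e_{12}


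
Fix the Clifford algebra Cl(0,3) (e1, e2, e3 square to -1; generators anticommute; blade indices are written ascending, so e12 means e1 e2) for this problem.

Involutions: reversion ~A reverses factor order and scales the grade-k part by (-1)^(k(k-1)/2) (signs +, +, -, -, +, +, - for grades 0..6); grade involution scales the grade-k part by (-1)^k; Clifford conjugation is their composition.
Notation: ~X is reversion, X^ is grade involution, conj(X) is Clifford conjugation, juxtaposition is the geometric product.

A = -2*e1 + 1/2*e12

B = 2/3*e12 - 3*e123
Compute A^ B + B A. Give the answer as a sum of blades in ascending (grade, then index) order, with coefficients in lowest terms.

first term: -1/3 - 4/3*e2 + 3/2*e3 + 6*e23
second term: -1/3 - 4/3*e2 + 3/2*e3 - 6*e23
Answer: -2/3 - 8/3*e2 + 3*e3


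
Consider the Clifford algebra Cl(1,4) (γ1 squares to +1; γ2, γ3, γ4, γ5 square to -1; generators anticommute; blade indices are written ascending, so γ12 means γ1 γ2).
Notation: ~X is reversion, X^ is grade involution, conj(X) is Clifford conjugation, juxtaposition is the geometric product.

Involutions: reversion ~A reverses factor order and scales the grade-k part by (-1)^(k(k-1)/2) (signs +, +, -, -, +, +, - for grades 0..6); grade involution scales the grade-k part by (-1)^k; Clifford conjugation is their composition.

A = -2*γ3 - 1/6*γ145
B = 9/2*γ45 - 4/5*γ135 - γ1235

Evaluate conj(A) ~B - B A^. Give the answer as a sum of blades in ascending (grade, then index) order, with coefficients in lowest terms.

first term: -3/4*γ1 + 8/5*γ15 + 2/15*γ34 + 2*γ125 - 1/6*γ234 - 9*γ345
second term: -3/4*γ1 - 8/5*γ15 - 2/15*γ34 - 2*γ125 + 1/6*γ234 + 9*γ345
Answer: 16/5*γ15 + 4/15*γ34 + 4*γ125 - 1/3*γ234 - 18*γ345


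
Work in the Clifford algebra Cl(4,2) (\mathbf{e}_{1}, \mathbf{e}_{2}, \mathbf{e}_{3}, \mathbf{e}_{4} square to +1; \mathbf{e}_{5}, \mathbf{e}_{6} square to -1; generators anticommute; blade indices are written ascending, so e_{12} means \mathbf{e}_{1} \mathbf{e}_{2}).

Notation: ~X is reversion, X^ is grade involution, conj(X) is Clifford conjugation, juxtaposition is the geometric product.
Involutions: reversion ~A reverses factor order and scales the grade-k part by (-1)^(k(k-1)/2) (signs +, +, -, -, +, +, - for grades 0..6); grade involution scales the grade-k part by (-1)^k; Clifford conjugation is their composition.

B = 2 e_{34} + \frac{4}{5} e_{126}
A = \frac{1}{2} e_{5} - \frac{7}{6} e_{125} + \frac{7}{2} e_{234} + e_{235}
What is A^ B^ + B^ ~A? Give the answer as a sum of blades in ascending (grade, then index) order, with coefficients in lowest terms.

first term: 7 e_{2} + \frac{14}{15} e_{56} - 2 e_{245} - e_{345} + \frac{2}{5} e_{1256} - \frac{14}{5} e_{1346} - \frac{4}{5} e_{1356} + \frac{7}{3} e_{12345}
second term: 7 e_{2} - \frac{14}{15} e_{56} + 2 e_{245} + e_{345} + \frac{2}{5} e_{1256} - \frac{14}{5} e_{1346} - \frac{4}{5} e_{1356} + \frac{7}{3} e_{12345}
Answer: 14 e_{2} + \frac{4}{5} e_{1256} - \frac{28}{5} e_{1346} - \frac{8}{5} e_{1356} + \frac{14}{3} e_{12345}


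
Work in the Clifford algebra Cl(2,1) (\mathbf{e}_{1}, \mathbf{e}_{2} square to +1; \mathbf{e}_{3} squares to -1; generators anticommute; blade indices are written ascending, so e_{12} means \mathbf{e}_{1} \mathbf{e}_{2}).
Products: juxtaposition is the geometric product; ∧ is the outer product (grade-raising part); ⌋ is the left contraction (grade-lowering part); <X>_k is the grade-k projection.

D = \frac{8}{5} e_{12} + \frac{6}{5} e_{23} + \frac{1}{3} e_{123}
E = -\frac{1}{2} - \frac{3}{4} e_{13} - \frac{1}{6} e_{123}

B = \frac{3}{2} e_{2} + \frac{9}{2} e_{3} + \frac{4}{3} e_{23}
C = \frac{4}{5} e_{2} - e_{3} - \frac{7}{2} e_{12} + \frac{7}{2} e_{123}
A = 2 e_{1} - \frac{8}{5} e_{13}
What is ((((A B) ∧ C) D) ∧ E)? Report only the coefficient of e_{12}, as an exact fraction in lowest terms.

step 1: \frac{36}{5} e_{1} + \frac{13}{15} e_{12} + 9 e_{13} + \frac{76}{15} e_{123}
step 2: \frac{144}{25} e_{12} - \frac{36}{5} e_{13} - \frac{121}{15} e_{123}
step 3: -\frac{13393}{1125} - \frac{242}{25} e_{1} + \frac{12}{5} e_{2} + \frac{824}{75} e_{3} - \frac{216}{25} e_{12} + \frac{864}{125} e_{13} - \frac{288}{25} e_{23}
step 4: \frac{13393}{2250} + \frac{121}{25} e_{1} - \frac{6}{5} e_{2} - \frac{412}{75} e_{3} + \frac{108}{25} e_{12} + \frac{8209}{1500} e_{13} + \frac{144}{25} e_{23} + \frac{25543}{6750} e_{123}
Answer: \frac{108}{25}


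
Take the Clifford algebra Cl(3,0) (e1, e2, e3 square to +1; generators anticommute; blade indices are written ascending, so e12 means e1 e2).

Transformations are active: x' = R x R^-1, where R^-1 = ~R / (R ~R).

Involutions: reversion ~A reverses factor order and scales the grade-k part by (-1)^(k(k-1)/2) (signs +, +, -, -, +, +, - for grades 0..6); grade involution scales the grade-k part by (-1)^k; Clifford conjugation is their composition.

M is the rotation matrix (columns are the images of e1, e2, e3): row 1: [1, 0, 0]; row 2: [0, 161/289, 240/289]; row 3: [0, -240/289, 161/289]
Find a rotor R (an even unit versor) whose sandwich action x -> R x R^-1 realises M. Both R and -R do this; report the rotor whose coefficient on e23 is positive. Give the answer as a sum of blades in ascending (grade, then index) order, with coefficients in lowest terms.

Method: write R = a + b12*e12 + b13*e13 + b23*e23 with a^2 + b12^2 + b13^2 + b23^2 = 1 (so R^-1 = ~R). Expanding the columns R e_j ~R gives tr M = 4a^2 - 1 and, from the antisymmetric part, M21 - M12 = -4a*b12, M13 - M31 = 4a*b13, M32 - M23 = -4a*b23.
Here tr M = 611/289, so a^2 = (1 + tr M)/4 = 225/289 and a = ±15/17. Taking a = 15/17: M21 - M12 = 0, M13 - M31 = 0, M32 - M23 = -480/289, giving b12 = 0, b13 = 0, b23 = 8/17, i.e. R = 15/17 + 8/17*e23.
Its e23 coefficient is already positive.
Answer: 15/17 + 8/17*e23. Uniqueness: Spin(3) -> SO(3) maps R and -R to the same rotation of trace 611/289; fixing the sign of the e23 coefficient removes the ambiguity.


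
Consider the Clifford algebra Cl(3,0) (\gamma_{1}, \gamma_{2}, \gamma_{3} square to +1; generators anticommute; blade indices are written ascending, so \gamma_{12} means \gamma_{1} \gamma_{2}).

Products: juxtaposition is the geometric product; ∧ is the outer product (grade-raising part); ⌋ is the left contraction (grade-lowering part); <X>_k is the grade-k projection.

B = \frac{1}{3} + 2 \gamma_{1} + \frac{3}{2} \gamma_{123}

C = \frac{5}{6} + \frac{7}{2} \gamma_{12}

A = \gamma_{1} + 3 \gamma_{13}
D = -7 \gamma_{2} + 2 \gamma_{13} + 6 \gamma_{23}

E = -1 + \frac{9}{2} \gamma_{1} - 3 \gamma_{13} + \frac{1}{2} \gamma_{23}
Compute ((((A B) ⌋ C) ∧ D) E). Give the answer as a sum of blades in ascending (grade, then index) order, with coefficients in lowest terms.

step 1: 2 + \frac{1}{3} \gamma_{1} + \frac{9}{2} \gamma_{2} - 6 \gamma_{3} + \gamma_{13} + \frac{3}{2} \gamma_{23}
step 2: \frac{5}{3} - \frac{63}{4} \gamma_{1} + \frac{7}{6} \gamma_{2} + 7 \gamma_{12}
step 3: -\frac{35}{3} \gamma_{2} + \frac{441}{4} \gamma_{12} + \frac{10}{3} \gamma_{13} + 10 \gamma_{23} - \frac{581}{6} \gamma_{123}
step 4: 5 + \frac{581}{12} \gamma_{1} - \frac{4655}{24} \gamma_{2} - \frac{125}{6} \gamma_{3} - \frac{1073}{12} \gamma_{12} + \frac{1243}{24} \gamma_{13} - 115 \gamma_{23} + \frac{641}{6} \gamma_{123}
Answer: 5 + \frac{581}{12} \gamma_{1} - \frac{4655}{24} \gamma_{2} - \frac{125}{6} \gamma_{3} - \frac{1073}{12} \gamma_{12} + \frac{1243}{24} \gamma_{13} - 115 \gamma_{23} + \frac{641}{6} \gamma_{123}


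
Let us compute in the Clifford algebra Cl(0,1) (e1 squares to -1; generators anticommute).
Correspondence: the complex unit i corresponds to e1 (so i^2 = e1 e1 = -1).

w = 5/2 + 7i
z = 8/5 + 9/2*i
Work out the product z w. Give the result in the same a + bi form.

In blades: z = 8/5 + 9/2*e1, w = 5/2 + 7*e1.
Distribute z over w term by term (generator squares from the signature, products reordered to ascending indices): (8/5)*w = 4 + 56/5*e1; (9/2*e1)*w = -63/2 + 45/4*e1.
Sum: -55/2 + 449/20*e1; translating back through the correspondence:
Answer: -55/2 + 449/20*i


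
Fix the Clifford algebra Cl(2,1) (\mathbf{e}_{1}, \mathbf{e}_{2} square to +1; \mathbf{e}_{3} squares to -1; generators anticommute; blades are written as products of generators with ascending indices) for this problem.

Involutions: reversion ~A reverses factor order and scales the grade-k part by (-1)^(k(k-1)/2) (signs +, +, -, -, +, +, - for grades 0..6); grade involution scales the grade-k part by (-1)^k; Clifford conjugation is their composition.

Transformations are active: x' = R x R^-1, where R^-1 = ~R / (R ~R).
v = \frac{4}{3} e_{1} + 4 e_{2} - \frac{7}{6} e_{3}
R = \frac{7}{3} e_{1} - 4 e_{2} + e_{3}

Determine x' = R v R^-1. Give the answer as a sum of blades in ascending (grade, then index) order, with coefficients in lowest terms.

~R = \frac{7}{3} e_{1} - 4 e_{2} + e_{3}, and R ~R = \frac{184}{9}, so R^-1 = ~R / (\frac{184}{9}).
R v = -\frac{211}{18} + \frac{44}{3} e_{1} e_{2} - \frac{73}{18} e_{1} e_{3} + \frac{2}{3} e_{2} e_{3}
Answer: -\frac{2213}{552} e_{1} + \frac{27}{46} e_{2} + \frac{11}{552} e_{3}


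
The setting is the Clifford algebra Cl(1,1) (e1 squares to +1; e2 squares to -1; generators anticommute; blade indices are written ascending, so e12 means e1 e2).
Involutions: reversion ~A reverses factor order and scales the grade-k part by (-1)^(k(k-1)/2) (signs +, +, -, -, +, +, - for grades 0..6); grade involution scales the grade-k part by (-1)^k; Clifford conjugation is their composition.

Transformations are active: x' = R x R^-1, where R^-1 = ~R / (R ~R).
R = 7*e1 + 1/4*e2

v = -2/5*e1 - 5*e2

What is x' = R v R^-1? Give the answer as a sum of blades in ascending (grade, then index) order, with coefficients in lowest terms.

~R = 7*e1 + 1/4*e2, and R ~R = 783/16, so R^-1 = ~R / (783/16).
R v = -31/20 - 349/10*e12
Answer: -34/783*e1 + 19513/3915*e2


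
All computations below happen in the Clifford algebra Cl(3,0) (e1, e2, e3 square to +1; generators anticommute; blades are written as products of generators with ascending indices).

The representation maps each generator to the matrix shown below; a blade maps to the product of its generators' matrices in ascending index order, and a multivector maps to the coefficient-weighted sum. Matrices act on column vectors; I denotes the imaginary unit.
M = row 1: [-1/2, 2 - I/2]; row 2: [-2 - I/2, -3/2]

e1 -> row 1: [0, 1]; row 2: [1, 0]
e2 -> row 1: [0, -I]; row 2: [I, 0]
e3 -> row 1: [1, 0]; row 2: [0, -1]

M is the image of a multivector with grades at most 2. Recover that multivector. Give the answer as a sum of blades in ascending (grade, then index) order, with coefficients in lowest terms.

Method: 1, rho(e1), rho(e2), rho(e3) form a trace-orthogonal basis of the 2x2 complex matrices (tr(X Y) = 2 if X = Y, else 0), so M = m0*1 + m1*rho(e1) + m2*rho(e2) + m3*rho(e3) with m0 = tr(M)/2 = -1, m1 = tr(M rho(e1))/2 = -I/2, m2 = tr(M rho(e2))/2 = 2*I, m3 = tr(M rho(e3))/2 = 1/2.
Multiplying table entries, the bivector images are rho(e1 e2) = I*rho(e3), rho(e1 e3) = -I*rho(e2), rho(e2 e3) = I*rho(e1); with real blade coefficients the real parts of m0..m3 are the coefficients of 1, e1, e2, e3 and the imaginary parts give the bivectors (e2 e3: Im m1, e1 e3: -Im m2, e1 e2: Im m3).
Answer: -1 + 1/2*e3 - 2*e1 e3 - 1/2*e2 e3


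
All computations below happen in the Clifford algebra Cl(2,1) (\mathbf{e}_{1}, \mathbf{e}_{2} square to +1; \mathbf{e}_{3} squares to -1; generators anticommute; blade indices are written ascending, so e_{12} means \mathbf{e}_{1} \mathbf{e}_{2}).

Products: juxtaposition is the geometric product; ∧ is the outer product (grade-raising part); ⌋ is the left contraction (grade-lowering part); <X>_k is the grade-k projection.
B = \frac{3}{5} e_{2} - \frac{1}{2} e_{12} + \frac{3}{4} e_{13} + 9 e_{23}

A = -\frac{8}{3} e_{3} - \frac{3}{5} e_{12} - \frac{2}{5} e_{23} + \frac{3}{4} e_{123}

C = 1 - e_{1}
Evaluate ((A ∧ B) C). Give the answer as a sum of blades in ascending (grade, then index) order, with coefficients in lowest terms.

step 1: \frac{8}{5} e_{23} + \frac{4}{3} e_{123}
step 2: \frac{4}{15} e_{23} - \frac{4}{15} e_{123}
Answer: \frac{4}{15} e_{23} - \frac{4}{15} e_{123}


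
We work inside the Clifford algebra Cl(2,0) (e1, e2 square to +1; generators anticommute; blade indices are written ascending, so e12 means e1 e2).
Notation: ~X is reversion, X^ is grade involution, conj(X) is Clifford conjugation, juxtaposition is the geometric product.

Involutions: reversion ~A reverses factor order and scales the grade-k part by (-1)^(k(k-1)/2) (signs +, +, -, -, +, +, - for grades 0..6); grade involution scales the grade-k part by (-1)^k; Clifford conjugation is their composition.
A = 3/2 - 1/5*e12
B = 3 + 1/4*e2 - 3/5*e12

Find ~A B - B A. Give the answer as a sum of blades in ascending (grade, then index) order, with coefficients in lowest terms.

first term: 231/50 + 1/20*e1 + 3/8*e2 - 3/10*e12
second term: 219/50 + 1/20*e1 + 3/8*e2 - 3/2*e12
Answer: 6/25 + 6/5*e12


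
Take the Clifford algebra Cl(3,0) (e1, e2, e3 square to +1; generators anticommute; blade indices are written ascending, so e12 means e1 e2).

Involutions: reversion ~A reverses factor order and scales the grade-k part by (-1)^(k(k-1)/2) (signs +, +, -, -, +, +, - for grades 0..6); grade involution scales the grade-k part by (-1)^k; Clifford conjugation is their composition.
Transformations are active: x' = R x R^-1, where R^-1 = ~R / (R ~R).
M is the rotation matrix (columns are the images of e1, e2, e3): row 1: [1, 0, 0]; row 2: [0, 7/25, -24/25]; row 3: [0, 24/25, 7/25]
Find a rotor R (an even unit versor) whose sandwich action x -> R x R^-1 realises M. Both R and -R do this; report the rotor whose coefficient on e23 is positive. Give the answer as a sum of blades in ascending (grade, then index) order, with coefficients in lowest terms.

Method: write R = a + b12*e12 + b13*e13 + b23*e23 with a^2 + b12^2 + b13^2 + b23^2 = 1 (so R^-1 = ~R). Expanding the columns R e_j ~R gives tr M = 4a^2 - 1 and, from the antisymmetric part, M21 - M12 = -4a*b12, M13 - M31 = 4a*b13, M32 - M23 = -4a*b23.
Here tr M = 39/25, so a^2 = (1 + tr M)/4 = 16/25 and a = ±4/5. Taking a = 4/5: M21 - M12 = 0, M13 - M31 = 0, M32 - M23 = 48/25, giving b12 = 0, b13 = 0, b23 = -3/5, i.e. R = 4/5 - 3/5*e23.
Its e23 coefficient is negative, so report the other preimage -R.
Answer: -4/5 + 3/5*e23. Note: both R and -R realise this M (trace 39/25); the covering map identifies them, and the e23-coefficient sign is the tie-breaker.


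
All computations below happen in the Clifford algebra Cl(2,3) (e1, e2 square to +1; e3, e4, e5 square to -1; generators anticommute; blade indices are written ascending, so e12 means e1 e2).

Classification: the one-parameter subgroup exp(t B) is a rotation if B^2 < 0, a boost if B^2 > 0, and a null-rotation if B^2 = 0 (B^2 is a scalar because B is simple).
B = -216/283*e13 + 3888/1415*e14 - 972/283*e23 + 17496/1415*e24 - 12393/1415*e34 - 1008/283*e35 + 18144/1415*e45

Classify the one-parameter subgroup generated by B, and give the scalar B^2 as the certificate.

B^2 term by term: the squares give (-216/283)^2*(e13)^2 + (3888/1415)^2*(e14)^2 + (-972/283)^2*(e23)^2 + (17496/1415)^2*(e24)^2 + (-12393/1415)^2*(e34)^2 + (-1008/283)^2*(e35)^2 + (18144/1415)^2*(e45)^2 = 46656/80089*(+1) + 15116544/2002225*(+1) + 944784/80089*(+1) + 306110016/2002225*(+1) + 153586449/2002225*(-1) + 1016064/80089*(-1) + 329204736/2002225*(-1) = -81 (each basis 2-blade squares to minus the product of its generators' squares); cross terms between blades sharing an index anticommute and cancel; the commuting (index-disjoint) pairs give grade-4 terms 2*c*c'*(blade product), which cancel blade by blade — e1234: 7558272/400445 - 7558272/400445 = 0; e1345: -7838208/400445 + 7838208/400445 = 0; e2345: -35271936/400445 + 35271936/400445 = 0 — confirming B is simple. So B^2 = -81.
Answer: rotation, certificate B^2 = -81. The invariant at work: B^2 = -81 is unchanged by conjugation, hence its sign classifies the subgroup whatever basis B is written in.


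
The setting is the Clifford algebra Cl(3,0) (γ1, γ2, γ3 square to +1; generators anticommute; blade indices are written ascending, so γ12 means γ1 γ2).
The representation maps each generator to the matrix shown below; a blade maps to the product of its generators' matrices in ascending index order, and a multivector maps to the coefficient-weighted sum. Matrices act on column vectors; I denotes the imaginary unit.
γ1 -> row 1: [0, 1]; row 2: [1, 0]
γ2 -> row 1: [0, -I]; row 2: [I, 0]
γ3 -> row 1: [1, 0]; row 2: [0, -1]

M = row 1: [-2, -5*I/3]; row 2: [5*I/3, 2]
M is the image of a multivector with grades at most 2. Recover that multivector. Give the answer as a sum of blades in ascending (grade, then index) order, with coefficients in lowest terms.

Method: 1, rho(γ1), rho(γ2), rho(γ3) form a trace-orthogonal basis of the 2x2 complex matrices (tr(X Y) = 2 if X = Y, else 0), so M = m0*1 + m1*rho(γ1) + m2*rho(γ2) + m3*rho(γ3) with m0 = tr(M)/2 = 0, m1 = tr(M rho(γ1))/2 = 0, m2 = tr(M rho(γ2))/2 = 5/3, m3 = tr(M rho(γ3))/2 = -2.
Multiplying table entries, the bivector images are rho(γ12) = I*rho(γ3), rho(γ13) = -I*rho(γ2), rho(γ23) = I*rho(γ1); with real blade coefficients the real parts of m0..m3 are the coefficients of 1, γ1, γ2, γ3 and the imaginary parts give the bivectors (γ23: Im m1, γ13: -Im m2, γ12: Im m3).
Answer: 5/3*γ2 - 2*γ3


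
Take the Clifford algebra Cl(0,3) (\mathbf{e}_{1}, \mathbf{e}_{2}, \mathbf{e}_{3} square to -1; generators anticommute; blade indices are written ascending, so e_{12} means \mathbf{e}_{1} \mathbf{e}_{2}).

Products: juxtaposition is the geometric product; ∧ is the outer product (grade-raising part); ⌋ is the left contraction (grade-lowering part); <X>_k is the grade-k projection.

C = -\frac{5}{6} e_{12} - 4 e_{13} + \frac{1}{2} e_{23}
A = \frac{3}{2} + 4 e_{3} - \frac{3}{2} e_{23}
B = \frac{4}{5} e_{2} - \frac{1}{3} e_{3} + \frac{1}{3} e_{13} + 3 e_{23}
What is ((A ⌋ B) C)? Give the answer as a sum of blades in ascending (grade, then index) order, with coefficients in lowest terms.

step 1: \frac{35}{6} + \frac{4}{3} e_{1} + \frac{66}{5} e_{2} - \frac{1}{2} e_{3} + \frac{1}{2} e_{13} + \frac{9}{2} e_{23}
step 2: -\frac{1}{4} - 9 e_{1} + \frac{31}{36} e_{2} - \frac{19}{15} e_{3} + \frac{241}{18} e_{12} - \frac{325}{12} e_{13} + \frac{10}{3} e_{23} + \frac{3233}{60} e_{123}
Answer: -\frac{1}{4} - 9 e_{1} + \frac{31}{36} e_{2} - \frac{19}{15} e_{3} + \frac{241}{18} e_{12} - \frac{325}{12} e_{13} + \frac{10}{3} e_{23} + \frac{3233}{60} e_{123}


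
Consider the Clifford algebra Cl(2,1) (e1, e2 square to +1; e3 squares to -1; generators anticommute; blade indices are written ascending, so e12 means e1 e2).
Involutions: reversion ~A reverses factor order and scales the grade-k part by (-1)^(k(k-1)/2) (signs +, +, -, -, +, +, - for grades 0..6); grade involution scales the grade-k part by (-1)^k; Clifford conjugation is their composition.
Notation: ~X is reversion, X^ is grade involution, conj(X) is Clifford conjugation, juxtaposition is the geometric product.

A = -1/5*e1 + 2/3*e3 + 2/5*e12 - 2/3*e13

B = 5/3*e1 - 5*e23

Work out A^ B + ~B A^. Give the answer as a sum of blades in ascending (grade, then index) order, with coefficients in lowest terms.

first term: 1/3 + 8/3*e2 + 10/9*e3 + 10/3*e12 - 8/9*e13 - e123
second term: 1/3 + 4*e2 - 10/9*e3 + 10/3*e12 - 28/9*e13 + e123
Answer: 2/3 + 20/3*e2 + 20/3*e12 - 4*e13


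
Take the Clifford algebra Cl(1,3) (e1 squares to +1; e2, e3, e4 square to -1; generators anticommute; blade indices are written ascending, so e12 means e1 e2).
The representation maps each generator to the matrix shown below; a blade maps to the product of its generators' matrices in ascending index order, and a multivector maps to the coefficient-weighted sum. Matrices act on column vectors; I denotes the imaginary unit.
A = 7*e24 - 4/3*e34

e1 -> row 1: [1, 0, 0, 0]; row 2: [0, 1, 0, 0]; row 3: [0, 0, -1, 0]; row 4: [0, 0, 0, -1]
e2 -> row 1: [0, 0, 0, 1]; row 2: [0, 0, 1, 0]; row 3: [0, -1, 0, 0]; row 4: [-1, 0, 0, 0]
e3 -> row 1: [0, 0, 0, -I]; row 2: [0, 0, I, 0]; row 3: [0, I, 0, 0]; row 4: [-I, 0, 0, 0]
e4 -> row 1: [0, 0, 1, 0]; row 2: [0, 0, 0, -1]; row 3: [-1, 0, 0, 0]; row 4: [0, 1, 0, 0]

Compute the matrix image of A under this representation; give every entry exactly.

Bivector images (products of the table entries): rho(e24) = rho(e2)rho(e4) = row 1: [0, 1, 0, 0]; row 2: [-1, 0, 0, 0]; row 3: [0, 0, 0, 1]; row 4: [0, 0, -1, 0]; rho(e34) = rho(e3)rho(e4) = row 1: [0, -I, 0, 0]; row 2: [-I, 0, 0, 0]; row 3: [0, 0, 0, -I]; row 4: [0, 0, -I, 0].
M = (7)*rho(e24) + (-4/3)*rho(e34), summed entrywise:
Answer: row 1: [0, 7 + 4*I/3, 0, 0]; row 2: [-7 + 4*I/3, 0, 0, 0]; row 3: [0, 0, 0, 7 + 4*I/3]; row 4: [0, 0, -7 + 4*I/3, 0]


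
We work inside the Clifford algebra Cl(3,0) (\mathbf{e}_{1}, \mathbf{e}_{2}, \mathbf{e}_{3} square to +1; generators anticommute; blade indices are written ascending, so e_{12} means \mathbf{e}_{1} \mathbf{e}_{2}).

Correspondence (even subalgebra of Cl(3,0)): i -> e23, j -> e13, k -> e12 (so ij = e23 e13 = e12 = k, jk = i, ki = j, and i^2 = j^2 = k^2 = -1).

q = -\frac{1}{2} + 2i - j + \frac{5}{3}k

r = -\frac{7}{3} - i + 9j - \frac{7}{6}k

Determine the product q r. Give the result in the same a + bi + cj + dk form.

In blades: q = -\frac{1}{2} + \frac{5}{3} e_{12} - e_{13} + 2 e_{23}, r = -\frac{7}{3} - \frac{7}{6} e_{12} + 9 e_{13} - e_{23}.
Distribute q over r term by term (generator squares from the signature, products reordered to ascending indices): (-\frac{1}{2})*r = \frac{7}{6} + \frac{7}{12} e_{12} - \frac{9}{2} e_{13} + \frac{1}{2} e_{23}; (\frac{5}{3} e_{12})*r = \frac{35}{18} - \frac{35}{9} e_{12} - \frac{5}{3} e_{13} - 15 e_{23}; (-e_{13})*r = 9 - e_{12} + \frac{7}{3} e_{13} + \frac{7}{6} e_{23}; (2 e_{23})*r = 2 + 18 e_{12} + \frac{7}{3} e_{13} - \frac{14}{3} e_{23}.
Sum: \frac{127}{9} + \frac{493}{36} e_{12} - \frac{3}{2} e_{13} - 18 e_{23}; translating back through the correspondence:
Answer: \frac{127}{9} - 18i - \frac{3}{2}j + \frac{493}{36}k


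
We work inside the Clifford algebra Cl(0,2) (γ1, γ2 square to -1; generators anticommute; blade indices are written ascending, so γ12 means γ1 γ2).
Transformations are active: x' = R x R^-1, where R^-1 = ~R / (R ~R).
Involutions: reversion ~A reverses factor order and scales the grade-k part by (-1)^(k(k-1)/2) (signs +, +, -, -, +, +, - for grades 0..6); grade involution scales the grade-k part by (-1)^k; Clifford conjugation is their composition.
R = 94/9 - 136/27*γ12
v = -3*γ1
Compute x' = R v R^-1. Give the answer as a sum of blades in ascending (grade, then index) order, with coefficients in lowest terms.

~R = 94/9 + 136/27*γ12, and R ~R = 98020/729, so R^-1 = ~R / (98020/729).
R v = -94/3*γ1 + 136/9*γ2
Answer: -45771/24505*γ1 + 57528/24505*γ2


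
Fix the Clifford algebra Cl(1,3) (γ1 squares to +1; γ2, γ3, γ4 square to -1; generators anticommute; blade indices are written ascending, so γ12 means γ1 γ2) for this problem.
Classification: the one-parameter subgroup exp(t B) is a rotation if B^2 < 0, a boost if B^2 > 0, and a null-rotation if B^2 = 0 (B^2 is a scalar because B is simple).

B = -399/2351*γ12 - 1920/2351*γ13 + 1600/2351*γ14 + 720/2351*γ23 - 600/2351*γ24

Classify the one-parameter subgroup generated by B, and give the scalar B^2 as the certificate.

B^2 term by term: the squares give (-399/2351)^2*(γ12)^2 + (-1920/2351)^2*(γ13)^2 + (1600/2351)^2*(γ14)^2 + (720/2351)^2*(γ23)^2 + (-600/2351)^2*(γ24)^2 = 159201/5527201*(+1) + 3686400/5527201*(+1) + 2560000/5527201*(+1) + 518400/5527201*(-1) + 360000/5527201*(-1) = 1 (each basis 2-blade squares to minus the product of its generators' squares); cross terms between blades sharing an index anticommute and cancel; the commuting (index-disjoint) pairs give grade-4 terms 2*c*c'*(blade product), which cancel blade by blade — γ1234: -2304000/5527201 + 2304000/5527201 = 0 — confirming B is simple. So B^2 = 1.
Answer: boost, certificate B^2 = 1. No conjugation can change B^2 = 1; the sign gives the class.
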